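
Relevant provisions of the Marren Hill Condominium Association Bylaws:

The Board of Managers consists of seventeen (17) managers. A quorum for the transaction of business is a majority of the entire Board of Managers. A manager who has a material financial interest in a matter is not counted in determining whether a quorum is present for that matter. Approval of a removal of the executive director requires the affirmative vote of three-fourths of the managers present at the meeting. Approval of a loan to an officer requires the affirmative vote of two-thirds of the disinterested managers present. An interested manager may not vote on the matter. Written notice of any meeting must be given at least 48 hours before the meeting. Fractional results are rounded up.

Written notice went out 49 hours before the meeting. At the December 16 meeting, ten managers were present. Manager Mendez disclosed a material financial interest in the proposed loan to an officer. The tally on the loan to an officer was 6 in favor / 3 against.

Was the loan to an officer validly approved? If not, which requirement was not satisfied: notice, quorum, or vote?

Valid — all requirements satisfied.

Notice: 49 hours given; 48 required (49 ≥ 48). Satisfied.
Quorum: 10 present, but the 1 interested manager does not count, leaving 9. Quorum is 9. Satisfied.
Vote: the loan to an officer requires two-thirds of the disinterested managers present (10 − 1 = 9). 2/3 of 9 = 6, so 6 affirmative votes are needed; 6 voted in favor. Satisfied.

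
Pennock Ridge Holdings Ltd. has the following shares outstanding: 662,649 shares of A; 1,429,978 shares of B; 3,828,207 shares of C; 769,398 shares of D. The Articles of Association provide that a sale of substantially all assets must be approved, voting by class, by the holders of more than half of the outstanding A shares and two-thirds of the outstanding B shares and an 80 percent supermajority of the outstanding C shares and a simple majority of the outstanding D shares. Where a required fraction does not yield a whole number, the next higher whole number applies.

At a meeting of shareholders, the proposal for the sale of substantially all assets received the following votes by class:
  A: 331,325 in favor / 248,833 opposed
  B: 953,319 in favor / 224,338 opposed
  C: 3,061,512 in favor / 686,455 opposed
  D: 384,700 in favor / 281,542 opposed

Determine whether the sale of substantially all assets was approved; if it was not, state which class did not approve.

Not approved — the C shares did not give the required vote.

A: a majority of 662649 is 331325; 331,325 required, 331,325 in favor — approved.
B: 2/3 of 1429978 = 953318.67, rounded up to 953319; 953,319 required, 953,319 in favor — approved.
C: 4/5 of 3828207 = 3062565.60, rounded up to 3062566; 3,062,566 required, 3,061,512 in favor — not approved.
D: a majority of 769398 is 384700; 384,700 required, 384,700 in favor — approved.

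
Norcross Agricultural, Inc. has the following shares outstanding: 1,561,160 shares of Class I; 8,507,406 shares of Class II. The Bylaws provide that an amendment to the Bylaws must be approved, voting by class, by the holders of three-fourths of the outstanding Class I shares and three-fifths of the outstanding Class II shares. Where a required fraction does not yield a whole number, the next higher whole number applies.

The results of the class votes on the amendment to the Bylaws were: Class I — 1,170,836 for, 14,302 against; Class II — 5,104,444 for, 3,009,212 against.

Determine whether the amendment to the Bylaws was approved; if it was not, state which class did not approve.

Class I: 3/4 of 1561160 = 1170870; 1,170,870 required, 1,170,836 in favor — not approved.
Class II: 3/5 of 8507406 = 5104443.60, rounded up to 5104444; 5,104,444 required, 5,104,444 in favor — approved.

Not approved — the Class I shares did not give the required vote.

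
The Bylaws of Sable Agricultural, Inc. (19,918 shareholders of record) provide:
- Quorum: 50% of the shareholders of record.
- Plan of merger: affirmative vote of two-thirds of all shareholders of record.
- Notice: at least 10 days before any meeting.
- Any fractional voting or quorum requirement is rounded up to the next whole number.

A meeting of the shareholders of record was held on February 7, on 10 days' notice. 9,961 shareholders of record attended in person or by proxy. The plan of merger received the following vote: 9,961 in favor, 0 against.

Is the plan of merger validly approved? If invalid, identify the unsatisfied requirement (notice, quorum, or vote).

Invalid — vote requirement not satisfied.

Notice: 10 days given; 10 required. Satisfied.
Quorum: 50% of 19,918 = 9,959; 9,961 present. Satisfied.
Vote: requires two-thirds of all shareholders of record (19,918); 2/3 of 19918 = 13278.67, rounded up to 13279, so 13,279 needed; 9,961 in favor. Not satisfied.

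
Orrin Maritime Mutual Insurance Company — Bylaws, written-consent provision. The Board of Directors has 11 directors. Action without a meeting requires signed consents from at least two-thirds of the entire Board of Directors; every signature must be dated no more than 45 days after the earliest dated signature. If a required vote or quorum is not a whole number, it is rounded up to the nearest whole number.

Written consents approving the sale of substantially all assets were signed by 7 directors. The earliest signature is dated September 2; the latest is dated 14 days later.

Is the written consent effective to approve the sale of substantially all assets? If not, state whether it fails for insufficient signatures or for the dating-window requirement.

Signatures required: at least two-thirds of 11 — 2/3 of 11 = 7.33, rounded up to 8, so 8 needed; 7 signed. Insufficient.
Dating window: the latest signature is 14 days after the earliest; the limit is 45 days. Within the window.

Not effective — insufficient signatures.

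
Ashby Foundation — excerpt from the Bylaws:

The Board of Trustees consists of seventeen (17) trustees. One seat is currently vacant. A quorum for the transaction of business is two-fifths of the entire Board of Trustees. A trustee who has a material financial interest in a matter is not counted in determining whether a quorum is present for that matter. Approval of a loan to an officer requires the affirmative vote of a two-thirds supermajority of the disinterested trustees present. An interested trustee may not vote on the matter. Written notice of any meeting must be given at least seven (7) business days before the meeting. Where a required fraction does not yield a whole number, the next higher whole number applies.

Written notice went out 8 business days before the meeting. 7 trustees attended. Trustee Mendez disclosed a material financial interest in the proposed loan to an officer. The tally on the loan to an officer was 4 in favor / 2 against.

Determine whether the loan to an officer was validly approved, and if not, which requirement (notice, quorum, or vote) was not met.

Invalid — quorum requirement not satisfied.

Notice: 8 business days given; 7 required (8 ≥ 7). Satisfied.
Quorum: 7 present, but the 1 interested trustee does not count, leaving 6. Quorum is 7. Not satisfied.
Vote: the loan to an officer requires two-thirds of the disinterested trustees present (7 − 1 = 6). 2/3 of 6 = 4, so 4 affirmative votes are needed; 4 voted in favor. Satisfied. (Moot — without a quorum no business can be validly transacted.)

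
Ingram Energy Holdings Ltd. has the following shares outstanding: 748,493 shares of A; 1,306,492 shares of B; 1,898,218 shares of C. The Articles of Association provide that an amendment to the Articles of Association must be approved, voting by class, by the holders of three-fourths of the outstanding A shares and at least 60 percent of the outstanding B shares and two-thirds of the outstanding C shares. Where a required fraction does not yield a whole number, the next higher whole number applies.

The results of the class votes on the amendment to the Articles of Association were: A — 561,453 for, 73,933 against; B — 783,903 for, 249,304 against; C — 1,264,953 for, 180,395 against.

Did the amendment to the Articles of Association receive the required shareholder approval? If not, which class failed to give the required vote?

Not approved — the C shares did not give the required vote.

A: 3/4 of 748493 = 561369.75, rounded up to 561370; 561,370 required, 561,453 in favor — approved.
B: 3/5 of 1306492 = 783895.20, rounded up to 783896; 783,896 required, 783,903 in favor — approved.
C: 2/3 of 1898218 = 1265478.67, rounded up to 1265479; 1,265,479 required, 1,264,953 in favor — not approved.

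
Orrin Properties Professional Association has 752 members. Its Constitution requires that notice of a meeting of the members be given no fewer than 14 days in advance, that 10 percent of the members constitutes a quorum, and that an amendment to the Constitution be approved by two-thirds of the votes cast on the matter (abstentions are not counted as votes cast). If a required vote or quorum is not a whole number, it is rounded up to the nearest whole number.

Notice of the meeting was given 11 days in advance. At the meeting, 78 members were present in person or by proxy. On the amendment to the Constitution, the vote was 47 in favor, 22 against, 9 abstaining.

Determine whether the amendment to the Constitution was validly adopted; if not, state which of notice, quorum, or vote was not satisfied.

Notice: 11 days given; 14 required. Not satisfied.
Quorum: 10% of 752 = 75.20, rounded up to 76; 78 present. Satisfied.
Vote: requires two-thirds of the votes cast (78 − 9 abstaining = 69); 2/3 of 69 = 46, so 46 needed; 47 in favor. Satisfied.

Invalid — notice requirement not satisfied.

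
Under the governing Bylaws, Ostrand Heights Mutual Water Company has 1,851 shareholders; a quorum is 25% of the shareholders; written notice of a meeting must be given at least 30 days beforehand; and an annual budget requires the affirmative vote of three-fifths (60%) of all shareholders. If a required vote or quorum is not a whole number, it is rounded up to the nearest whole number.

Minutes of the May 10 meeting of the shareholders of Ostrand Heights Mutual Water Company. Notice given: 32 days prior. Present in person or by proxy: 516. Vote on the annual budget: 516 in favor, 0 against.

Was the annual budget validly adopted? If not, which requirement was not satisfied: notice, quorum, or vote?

Notice: 32 days given; 30 required. Satisfied.
Quorum: 25% of 1,851 = 462.75, rounded up to 463; 516 present. Satisfied.
Vote: requires three-fifths of all shareholders (1,851); 3/5 of 1851 = 1110.60, rounded up to 1111, so 1,111 needed; 516 in favor. Not satisfied.

Invalid — vote requirement not satisfied.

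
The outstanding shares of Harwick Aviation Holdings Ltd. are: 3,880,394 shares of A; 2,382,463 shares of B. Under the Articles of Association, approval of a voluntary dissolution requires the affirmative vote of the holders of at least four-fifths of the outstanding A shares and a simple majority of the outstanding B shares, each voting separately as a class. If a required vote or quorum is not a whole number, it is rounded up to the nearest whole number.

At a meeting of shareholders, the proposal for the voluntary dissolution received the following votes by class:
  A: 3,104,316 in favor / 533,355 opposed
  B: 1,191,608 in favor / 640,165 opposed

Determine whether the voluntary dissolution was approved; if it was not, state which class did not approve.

Approved — every class gave the required vote.

A: 4/5 of 3880394 = 3104315.20, rounded up to 3104316; 3,104,316 required, 3,104,316 in favor — approved.
B: a majority of 2382463 is 1191232; 1,191,232 required, 1,191,608 in favor — approved.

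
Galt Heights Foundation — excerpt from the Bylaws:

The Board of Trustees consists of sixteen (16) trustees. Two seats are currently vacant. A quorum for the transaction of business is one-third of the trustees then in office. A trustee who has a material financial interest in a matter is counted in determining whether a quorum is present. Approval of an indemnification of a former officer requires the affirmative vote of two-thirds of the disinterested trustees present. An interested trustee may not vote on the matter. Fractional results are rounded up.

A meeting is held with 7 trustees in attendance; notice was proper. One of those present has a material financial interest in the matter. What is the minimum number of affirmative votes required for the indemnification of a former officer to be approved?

4

The indemnification of a former officer requires two-thirds of the disinterested trustees present (7 − 1 = 6).
2/3 of 6 = 4.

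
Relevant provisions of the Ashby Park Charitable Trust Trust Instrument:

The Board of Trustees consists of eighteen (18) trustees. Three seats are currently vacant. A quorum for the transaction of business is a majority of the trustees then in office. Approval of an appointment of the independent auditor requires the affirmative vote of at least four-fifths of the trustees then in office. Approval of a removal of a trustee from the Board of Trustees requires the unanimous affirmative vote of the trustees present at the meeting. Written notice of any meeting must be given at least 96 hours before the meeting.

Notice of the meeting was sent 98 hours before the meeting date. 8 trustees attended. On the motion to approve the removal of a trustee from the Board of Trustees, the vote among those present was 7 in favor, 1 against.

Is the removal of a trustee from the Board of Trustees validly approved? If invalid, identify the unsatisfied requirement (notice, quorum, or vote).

Notice: 98 hours given; 96 required (98 ≥ 96). Satisfied.
Quorum: 8 present; quorum is 8. Satisfied.
Vote: the removal of a trustee from the Board of Trustees requires the unanimous vote of the trustees present (8). Unanimous means all 8, so 8 affirmative votes are needed; 7 voted in favor. Not satisfied.

Invalid — vote requirement not satisfied.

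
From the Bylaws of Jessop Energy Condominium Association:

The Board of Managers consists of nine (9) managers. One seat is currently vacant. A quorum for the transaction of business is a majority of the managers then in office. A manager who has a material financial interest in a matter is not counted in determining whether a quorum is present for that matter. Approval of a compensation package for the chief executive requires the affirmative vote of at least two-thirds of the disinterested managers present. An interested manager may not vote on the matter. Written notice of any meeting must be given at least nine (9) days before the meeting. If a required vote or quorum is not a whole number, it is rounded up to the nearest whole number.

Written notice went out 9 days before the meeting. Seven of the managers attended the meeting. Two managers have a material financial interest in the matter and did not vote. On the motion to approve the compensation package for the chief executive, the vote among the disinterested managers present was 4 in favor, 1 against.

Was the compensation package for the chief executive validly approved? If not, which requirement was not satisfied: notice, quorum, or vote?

Notice: 9 days given; 9 required (9 ≥ 9). Satisfied.
Quorum: 7 present, but the 2 interested managers do not count, leaving 5. Quorum is 5. Satisfied.
Vote: the compensation package for the chief executive requires two-thirds of the disinterested managers present (7 − 2 = 5). 2/3 of 5 = 3.33, rounded up to 4, so 4 affirmative votes are needed; 4 voted in favor. Satisfied.

Valid — all requirements satisfied.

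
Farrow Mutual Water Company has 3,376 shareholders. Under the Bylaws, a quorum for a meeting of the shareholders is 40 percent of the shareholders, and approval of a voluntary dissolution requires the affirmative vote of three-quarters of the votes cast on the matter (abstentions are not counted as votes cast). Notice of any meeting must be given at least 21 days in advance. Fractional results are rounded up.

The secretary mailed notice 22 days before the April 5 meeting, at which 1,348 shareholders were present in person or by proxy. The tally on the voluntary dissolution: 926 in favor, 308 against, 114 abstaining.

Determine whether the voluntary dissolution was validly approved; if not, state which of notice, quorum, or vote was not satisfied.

Notice: 22 days given; 21 required. Satisfied.
Quorum: 40% of 3,376 = 1,350.40, rounded up to 1,351; 1,348 present. Not satisfied.
Vote: requires three-fourths of the votes cast (1,348 − 114 abstaining = 1,234); 3/4 of 1234 = 925.50, rounded up to 926, so 926 needed; 926 in favor. Satisfied.

Invalid — quorum requirement not satisfied.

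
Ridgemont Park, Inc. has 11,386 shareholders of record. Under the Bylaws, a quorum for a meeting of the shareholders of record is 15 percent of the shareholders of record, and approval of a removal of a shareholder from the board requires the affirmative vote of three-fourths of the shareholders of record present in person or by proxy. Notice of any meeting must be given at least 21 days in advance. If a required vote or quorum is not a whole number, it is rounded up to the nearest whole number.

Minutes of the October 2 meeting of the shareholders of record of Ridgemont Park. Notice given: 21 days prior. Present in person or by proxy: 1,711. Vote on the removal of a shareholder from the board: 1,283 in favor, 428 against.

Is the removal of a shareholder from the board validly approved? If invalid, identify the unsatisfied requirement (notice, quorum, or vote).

Invalid — vote requirement not satisfied.

Notice: 21 days given; 21 required. Satisfied.
Quorum: 15% of 11,386 = 1,707.90, rounded up to 1,708; 1,711 present. Satisfied.
Vote: requires three-fourths of those present (1,711); 3/4 of 1711 = 1283.25, rounded up to 1284, so 1,284 needed; 1,283 in favor. Not satisfied.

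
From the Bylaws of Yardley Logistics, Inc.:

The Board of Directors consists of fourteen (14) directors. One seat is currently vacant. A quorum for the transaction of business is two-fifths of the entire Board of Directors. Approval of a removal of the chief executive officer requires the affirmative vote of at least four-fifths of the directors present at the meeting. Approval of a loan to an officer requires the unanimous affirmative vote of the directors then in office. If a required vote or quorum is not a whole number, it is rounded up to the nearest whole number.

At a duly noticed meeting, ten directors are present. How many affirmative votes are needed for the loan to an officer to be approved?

13

The loan to an officer requires the unanimous vote of the directors then in office (13).
Unanimous means all 13.
(Only 10 can vote, so the loan to an officer cannot pass at this meeting, but the required vote is still 13.)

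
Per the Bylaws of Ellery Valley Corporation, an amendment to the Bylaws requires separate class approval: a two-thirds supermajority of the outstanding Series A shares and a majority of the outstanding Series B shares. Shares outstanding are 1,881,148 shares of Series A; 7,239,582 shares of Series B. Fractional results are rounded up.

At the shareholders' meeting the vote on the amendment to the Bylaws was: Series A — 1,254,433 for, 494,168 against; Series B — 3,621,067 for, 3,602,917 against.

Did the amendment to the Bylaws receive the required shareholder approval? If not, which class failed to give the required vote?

Series A: 2/3 of 1881148 = 1254098.67, rounded up to 1254099; 1,254,099 required, 1,254,433 in favor — approved.
Series B: a majority of 7239582 is 3619792; 3,619,792 required, 3,621,067 in favor — approved.

Approved — every class gave the required vote.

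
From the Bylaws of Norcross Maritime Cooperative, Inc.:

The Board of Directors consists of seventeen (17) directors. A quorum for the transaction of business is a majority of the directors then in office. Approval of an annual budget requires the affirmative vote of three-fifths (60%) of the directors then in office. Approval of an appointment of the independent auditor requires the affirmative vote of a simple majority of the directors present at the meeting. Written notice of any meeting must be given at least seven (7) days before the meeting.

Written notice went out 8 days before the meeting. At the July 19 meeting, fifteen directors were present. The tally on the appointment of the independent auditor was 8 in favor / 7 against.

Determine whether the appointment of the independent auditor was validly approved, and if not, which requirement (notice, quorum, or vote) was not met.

Valid — all requirements satisfied.

Notice: 8 days given; 7 required (8 ≥ 7). Satisfied.
Quorum: 15 present; quorum is 9. Satisfied.
Vote: the appointment of the independent auditor requires a majority of the directors present (15). A majority of 15 is 8, so 8 affirmative votes are needed; 8 voted in favor. Satisfied.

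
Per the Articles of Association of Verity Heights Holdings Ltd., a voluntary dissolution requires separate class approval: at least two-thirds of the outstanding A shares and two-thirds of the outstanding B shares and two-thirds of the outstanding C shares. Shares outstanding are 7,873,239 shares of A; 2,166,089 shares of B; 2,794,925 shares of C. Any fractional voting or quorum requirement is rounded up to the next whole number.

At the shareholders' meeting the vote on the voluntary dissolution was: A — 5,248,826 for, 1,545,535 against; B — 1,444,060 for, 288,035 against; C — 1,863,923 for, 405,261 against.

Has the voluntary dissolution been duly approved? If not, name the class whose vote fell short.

A: 2/3 of 7873239 = 5248826; 5,248,826 required, 5,248,826 in favor — approved.
B: 2/3 of 2166089 = 1444059.33, rounded up to 1444060; 1,444,060 required, 1,444,060 in favor — approved.
C: 2/3 of 2794925 = 1863283.33, rounded up to 1863284; 1,863,284 required, 1,863,923 in favor — approved.

Approved — every class gave the required vote.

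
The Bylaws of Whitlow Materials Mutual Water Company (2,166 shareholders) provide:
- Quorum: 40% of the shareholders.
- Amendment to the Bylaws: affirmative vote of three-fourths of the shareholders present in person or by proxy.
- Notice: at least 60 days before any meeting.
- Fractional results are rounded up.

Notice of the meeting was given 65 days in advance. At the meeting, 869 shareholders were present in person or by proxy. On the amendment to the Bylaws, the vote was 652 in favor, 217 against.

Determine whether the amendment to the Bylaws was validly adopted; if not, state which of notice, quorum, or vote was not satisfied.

Valid — all requirements satisfied.

Notice: 65 days given; 60 required. Satisfied.
Quorum: 40% of 2,166 = 866.40, rounded up to 867; 869 present. Satisfied.
Vote: requires three-fourths of those present (869); 3/4 of 869 = 651.75, rounded up to 652, so 652 needed; 652 in favor. Satisfied.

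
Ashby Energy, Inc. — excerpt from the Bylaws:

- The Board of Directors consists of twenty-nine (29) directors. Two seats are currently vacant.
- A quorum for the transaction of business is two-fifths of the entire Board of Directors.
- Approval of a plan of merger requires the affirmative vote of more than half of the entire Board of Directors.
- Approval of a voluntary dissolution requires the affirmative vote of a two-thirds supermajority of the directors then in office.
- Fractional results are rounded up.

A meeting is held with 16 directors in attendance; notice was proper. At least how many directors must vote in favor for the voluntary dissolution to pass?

The voluntary dissolution requires two-thirds of the directors then in office (27).
2/3 of 27 = 18.
(Only 16 can vote, so the voluntary dissolution cannot pass at this meeting, but the required vote is still 18.)

18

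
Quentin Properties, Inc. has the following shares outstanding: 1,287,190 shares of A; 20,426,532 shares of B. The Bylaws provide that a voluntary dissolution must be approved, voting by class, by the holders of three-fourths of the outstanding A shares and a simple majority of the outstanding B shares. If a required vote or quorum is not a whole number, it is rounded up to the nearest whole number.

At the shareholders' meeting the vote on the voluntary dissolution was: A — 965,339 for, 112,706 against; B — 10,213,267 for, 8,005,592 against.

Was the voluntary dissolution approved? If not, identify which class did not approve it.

Not approved — the A shares did not give the required vote.

A: 3/4 of 1287190 = 965392.50, rounded up to 965393; 965,393 required, 965,339 in favor — not approved.
B: a majority of 20426532 is 10213267; 10,213,267 required, 10,213,267 in favor — approved.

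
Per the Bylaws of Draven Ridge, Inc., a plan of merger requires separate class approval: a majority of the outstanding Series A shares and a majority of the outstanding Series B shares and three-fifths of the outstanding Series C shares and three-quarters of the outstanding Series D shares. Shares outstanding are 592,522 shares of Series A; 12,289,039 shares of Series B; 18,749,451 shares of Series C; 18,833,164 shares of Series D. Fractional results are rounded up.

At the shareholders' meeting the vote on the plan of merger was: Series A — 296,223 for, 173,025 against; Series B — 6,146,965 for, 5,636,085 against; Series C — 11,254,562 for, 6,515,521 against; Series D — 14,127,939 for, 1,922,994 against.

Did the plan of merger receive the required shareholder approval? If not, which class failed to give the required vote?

Not approved — the Series A shares did not give the required vote.

Series A: a majority of 592522 is 296262; 296,262 required, 296,223 in favor — not approved.
Series B: a majority of 12289039 is 6144520; 6,144,520 required, 6,146,965 in favor — approved.
Series C: 3/5 of 18749451 = 11249670.60, rounded up to 11249671; 11,249,671 required, 11,254,562 in favor — approved.
Series D: 3/4 of 18833164 = 14124873; 14,124,873 required, 14,127,939 in favor — approved.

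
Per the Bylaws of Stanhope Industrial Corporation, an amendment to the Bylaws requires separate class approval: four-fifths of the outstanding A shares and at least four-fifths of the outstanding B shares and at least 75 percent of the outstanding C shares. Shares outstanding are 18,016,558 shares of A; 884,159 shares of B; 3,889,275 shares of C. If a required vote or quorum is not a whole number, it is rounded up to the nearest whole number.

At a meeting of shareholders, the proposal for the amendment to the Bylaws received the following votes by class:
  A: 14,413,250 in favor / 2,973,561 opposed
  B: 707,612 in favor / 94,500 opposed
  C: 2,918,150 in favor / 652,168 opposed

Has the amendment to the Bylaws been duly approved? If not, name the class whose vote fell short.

A: 4/5 of 18016558 = 14413246.40, rounded up to 14413247; 14,413,247 required, 14,413,250 in favor — approved.
B: 4/5 of 884159 = 707327.20, rounded up to 707328; 707,328 required, 707,612 in favor — approved.
C: 3/4 of 3889275 = 2916956.25, rounded up to 2916957; 2,916,957 required, 2,918,150 in favor — approved.

Approved — every class gave the required vote.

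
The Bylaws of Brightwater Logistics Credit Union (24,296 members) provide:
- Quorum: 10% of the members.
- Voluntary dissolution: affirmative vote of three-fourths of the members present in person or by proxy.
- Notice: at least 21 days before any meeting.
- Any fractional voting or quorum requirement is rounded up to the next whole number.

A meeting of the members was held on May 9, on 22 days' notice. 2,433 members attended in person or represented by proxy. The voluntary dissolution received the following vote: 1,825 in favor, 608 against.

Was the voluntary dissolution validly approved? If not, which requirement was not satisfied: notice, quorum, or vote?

Notice: 22 days given; 21 required. Satisfied.
Quorum: 10% of 24,296 = 2,429.60, rounded up to 2,430; 2,433 present. Satisfied.
Vote: requires three-fourths of those present (2,433); 3/4 of 2433 = 1824.75, rounded up to 1825, so 1,825 needed; 1,825 in favor. Satisfied.

Valid — all requirements satisfied.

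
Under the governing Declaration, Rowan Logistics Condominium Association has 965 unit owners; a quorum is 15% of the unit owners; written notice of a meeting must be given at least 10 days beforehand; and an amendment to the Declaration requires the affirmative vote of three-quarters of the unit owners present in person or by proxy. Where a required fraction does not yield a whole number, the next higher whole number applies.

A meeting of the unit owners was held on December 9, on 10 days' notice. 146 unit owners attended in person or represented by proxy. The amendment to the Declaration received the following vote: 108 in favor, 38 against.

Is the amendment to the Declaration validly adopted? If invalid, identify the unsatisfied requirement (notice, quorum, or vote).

Invalid — vote requirement not satisfied.

Notice: 10 days given; 10 required. Satisfied.
Quorum: 15% of 965 = 144.75, rounded up to 145; 146 present. Satisfied.
Vote: requires three-fourths of those present (146); 3/4 of 146 = 109.50, rounded up to 110, so 110 needed; 108 in favor. Not satisfied.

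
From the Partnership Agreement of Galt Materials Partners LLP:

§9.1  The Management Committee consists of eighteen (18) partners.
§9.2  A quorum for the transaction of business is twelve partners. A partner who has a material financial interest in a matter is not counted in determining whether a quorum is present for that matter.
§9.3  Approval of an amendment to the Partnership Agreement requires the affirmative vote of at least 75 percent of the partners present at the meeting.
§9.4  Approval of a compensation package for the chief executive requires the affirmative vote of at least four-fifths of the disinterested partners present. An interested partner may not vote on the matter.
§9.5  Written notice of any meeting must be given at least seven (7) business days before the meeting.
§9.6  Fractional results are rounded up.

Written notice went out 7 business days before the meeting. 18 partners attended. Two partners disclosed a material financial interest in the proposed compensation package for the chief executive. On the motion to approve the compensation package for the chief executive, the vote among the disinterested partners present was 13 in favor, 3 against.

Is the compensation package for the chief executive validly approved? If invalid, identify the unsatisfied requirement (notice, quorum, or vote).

Notice: 7 business days given; 7 required (7 ≥ 7). Satisfied.
Quorum: 18 present, but the 2 interested partners do not count, leaving 16. Quorum is 12. Satisfied.
Vote: the compensation package for the chief executive requires four-fifths of the disinterested partners present (18 − 2 = 16). 4/5 of 16 = 12.80, rounded up to 13, so 13 affirmative votes are needed; 13 voted in favor. Satisfied.

Valid — all requirements satisfied.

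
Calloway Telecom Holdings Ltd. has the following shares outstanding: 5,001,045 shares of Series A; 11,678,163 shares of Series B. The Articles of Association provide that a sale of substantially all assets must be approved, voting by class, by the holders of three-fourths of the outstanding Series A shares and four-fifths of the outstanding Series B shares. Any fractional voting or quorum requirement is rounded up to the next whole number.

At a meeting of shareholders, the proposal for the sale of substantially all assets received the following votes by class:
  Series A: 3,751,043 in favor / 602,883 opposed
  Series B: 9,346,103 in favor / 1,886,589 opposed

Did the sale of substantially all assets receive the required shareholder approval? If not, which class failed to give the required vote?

Approved — every class gave the required vote.

Series A: 3/4 of 5001045 = 3750783.75, rounded up to 3750784; 3,750,784 required, 3,751,043 in favor — approved.
Series B: 4/5 of 11678163 = 9342530.40, rounded up to 9342531; 9,342,531 required, 9,346,103 in favor — approved.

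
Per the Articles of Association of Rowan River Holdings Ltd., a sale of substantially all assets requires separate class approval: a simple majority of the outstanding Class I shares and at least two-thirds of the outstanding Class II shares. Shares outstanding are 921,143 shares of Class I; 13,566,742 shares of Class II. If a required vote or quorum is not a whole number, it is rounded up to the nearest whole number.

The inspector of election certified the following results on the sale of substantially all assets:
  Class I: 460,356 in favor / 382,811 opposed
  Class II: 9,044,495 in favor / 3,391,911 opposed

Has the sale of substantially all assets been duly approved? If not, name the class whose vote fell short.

Not approved — the Class I shares did not give the required vote.

Class I: a majority of 921143 is 460572; 460,572 required, 460,356 in favor — not approved.
Class II: 2/3 of 13566742 = 9044494.67, rounded up to 9044495; 9,044,495 required, 9,044,495 in favor — approved.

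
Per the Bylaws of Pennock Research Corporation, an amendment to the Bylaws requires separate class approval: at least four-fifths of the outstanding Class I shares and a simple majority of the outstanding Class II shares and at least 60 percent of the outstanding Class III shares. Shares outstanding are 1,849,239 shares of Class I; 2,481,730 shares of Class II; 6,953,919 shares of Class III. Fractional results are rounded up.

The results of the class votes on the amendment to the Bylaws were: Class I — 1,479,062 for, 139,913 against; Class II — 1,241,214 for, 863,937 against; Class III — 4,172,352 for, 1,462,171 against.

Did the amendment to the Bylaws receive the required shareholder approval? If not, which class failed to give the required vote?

Class I: 4/5 of 1849239 = 1479391.20, rounded up to 1479392; 1,479,392 required, 1,479,062 in favor — not approved.
Class II: a majority of 2481730 is 1240866; 1,240,866 required, 1,241,214 in favor — approved.
Class III: 3/5 of 6953919 = 4172351.40, rounded up to 4172352; 4,172,352 required, 4,172,352 in favor — approved.

Not approved — the Class I shares did not give the required vote.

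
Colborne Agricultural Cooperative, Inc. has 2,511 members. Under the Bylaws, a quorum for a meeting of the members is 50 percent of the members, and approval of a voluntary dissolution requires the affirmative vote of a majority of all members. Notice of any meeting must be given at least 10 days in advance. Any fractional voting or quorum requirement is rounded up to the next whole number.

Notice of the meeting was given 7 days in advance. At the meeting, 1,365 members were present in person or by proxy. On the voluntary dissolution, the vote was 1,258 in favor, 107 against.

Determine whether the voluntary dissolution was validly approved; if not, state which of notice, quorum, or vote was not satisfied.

Notice: 7 days given; 10 required. Not satisfied.
Quorum: 50% of 2,511 = 1,255.50, rounded up to 1,256; 1,365 present. Satisfied.
Vote: requires a majority of all members (2,511); a majority of 2511 is 1256, so 1,256 needed; 1,258 in favor. Satisfied.

Invalid — notice requirement not satisfied.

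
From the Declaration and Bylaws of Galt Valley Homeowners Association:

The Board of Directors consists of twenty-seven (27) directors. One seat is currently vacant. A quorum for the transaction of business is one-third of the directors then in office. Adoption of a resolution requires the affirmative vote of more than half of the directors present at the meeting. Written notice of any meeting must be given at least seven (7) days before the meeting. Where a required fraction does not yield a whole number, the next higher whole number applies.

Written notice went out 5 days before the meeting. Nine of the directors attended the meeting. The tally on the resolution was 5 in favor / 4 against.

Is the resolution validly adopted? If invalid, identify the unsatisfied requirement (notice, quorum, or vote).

Invalid — notice requirement not satisfied.

Notice: 5 days given; 7 required (5 < 7). Not satisfied.
Quorum: 9 present; quorum is 9. Satisfied.
Vote: the resolution requires a majority of the directors present (9). A majority of 9 is 5, so 5 affirmative votes are needed; 5 voted in favor. Satisfied.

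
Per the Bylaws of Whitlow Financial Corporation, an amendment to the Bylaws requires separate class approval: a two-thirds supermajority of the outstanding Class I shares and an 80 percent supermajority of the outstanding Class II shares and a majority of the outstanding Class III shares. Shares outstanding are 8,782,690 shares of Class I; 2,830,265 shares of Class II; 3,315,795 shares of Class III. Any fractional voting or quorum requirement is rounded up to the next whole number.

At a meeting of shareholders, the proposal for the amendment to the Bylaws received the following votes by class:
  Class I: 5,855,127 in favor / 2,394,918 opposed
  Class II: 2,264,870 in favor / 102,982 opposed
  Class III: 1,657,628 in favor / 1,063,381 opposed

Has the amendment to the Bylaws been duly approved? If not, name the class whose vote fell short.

Not approved — the Class III shares did not give the required vote.

Class I: 2/3 of 8782690 = 5855126.67, rounded up to 5855127; 5,855,127 required, 5,855,127 in favor — approved.
Class II: 4/5 of 2830265 = 2264212; 2,264,212 required, 2,264,870 in favor — approved.
Class III: a majority of 3315795 is 1657898; 1,657,898 required, 1,657,628 in favor — not approved.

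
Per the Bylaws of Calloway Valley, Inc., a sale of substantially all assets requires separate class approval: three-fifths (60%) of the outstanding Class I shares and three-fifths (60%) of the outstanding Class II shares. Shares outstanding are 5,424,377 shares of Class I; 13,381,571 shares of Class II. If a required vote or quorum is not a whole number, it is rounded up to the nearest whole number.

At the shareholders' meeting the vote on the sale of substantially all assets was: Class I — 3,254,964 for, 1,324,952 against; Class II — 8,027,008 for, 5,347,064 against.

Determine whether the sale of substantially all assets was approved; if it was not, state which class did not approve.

Not approved — the Class II shares did not give the required vote.

Class I: 3/5 of 5424377 = 3254626.20, rounded up to 3254627; 3,254,627 required, 3,254,964 in favor — approved.
Class II: 3/5 of 13381571 = 8028942.60, rounded up to 8028943; 8,028,943 required, 8,027,008 in favor — not approved.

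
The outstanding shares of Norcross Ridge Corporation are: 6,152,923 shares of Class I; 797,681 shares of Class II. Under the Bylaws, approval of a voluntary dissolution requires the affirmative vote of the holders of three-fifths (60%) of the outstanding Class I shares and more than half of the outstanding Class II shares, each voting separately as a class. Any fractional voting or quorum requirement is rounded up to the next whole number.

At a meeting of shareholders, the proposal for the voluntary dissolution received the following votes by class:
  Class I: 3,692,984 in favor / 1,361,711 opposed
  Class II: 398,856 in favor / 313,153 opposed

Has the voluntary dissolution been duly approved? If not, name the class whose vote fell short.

Approved — every class gave the required vote.

Class I: 3/5 of 6152923 = 3691753.80, rounded up to 3691754; 3,691,754 required, 3,692,984 in favor — approved.
Class II: a majority of 797681 is 398841; 398,841 required, 398,856 in favor — approved.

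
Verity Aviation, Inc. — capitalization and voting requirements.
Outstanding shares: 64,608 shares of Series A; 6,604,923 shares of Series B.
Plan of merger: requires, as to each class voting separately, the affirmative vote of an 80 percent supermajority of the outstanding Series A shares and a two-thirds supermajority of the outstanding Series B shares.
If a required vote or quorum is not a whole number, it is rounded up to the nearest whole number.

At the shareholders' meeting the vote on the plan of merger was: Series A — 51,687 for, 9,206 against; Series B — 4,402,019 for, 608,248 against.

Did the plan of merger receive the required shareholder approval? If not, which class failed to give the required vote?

Not approved — the Series B shares did not give the required vote.

Series A: 4/5 of 64608 = 51686.40, rounded up to 51687; 51,687 required, 51,687 in favor — approved.
Series B: 2/3 of 6604923 = 4403282; 4,403,282 required, 4,402,019 in favor — not approved.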